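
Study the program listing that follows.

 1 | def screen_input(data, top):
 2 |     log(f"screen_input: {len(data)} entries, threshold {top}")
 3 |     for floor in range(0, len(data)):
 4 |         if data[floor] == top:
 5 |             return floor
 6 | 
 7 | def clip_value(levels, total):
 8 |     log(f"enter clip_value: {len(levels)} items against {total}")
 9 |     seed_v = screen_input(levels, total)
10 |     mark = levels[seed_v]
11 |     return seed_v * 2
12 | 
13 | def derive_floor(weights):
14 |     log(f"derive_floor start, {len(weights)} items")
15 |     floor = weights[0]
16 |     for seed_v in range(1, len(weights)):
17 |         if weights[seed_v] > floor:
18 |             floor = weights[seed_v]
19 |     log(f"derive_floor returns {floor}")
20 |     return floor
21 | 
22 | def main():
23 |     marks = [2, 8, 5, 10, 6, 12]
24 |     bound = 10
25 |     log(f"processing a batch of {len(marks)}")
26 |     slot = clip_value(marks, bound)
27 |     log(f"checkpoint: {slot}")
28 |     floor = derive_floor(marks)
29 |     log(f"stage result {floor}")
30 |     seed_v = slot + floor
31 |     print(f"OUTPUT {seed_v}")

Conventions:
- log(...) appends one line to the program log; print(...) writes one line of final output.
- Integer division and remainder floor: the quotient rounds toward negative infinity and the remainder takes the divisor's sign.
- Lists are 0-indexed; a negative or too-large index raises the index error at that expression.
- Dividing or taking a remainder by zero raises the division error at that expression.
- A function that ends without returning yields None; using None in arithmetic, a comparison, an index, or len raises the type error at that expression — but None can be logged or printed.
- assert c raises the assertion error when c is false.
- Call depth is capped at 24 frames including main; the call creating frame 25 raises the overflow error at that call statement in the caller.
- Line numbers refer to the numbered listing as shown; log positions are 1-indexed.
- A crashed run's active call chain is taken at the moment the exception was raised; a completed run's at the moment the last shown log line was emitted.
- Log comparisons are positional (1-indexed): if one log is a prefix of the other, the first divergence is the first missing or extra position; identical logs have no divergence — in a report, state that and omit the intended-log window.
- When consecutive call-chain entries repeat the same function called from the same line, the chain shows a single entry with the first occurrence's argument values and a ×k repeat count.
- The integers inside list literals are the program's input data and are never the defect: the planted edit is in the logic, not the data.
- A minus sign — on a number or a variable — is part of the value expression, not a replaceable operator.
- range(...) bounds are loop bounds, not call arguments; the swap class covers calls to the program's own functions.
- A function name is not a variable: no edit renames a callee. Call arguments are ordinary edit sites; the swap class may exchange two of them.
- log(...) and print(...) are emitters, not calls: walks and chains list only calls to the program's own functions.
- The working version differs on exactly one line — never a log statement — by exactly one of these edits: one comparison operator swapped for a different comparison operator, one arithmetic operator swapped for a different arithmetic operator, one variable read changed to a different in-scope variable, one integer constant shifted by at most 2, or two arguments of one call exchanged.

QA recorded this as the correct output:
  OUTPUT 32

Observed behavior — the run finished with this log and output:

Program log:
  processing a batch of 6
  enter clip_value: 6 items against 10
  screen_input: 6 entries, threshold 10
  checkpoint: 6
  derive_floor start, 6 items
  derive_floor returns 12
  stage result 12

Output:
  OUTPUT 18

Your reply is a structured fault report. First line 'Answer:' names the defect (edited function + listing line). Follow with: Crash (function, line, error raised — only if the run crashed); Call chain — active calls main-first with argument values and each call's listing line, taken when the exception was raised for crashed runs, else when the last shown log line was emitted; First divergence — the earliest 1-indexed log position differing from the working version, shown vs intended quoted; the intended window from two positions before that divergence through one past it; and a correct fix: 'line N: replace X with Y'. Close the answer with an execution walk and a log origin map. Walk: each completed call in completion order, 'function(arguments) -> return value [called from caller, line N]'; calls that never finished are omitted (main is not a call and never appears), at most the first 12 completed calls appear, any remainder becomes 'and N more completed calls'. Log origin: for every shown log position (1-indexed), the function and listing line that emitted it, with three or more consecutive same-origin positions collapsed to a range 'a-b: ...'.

Answer: the defect is in clip_value at line 11.
Core observation: The log first diverges at position 4: the faulty run prints 'checkpoint: 6' where the working version prints 'checkpoint: 20'.
Call chain: main.
First divergence: at position 4 the run shows 'checkpoint: 6' where the working version logs 'checkpoint: 20'.
Intended log window:
  2: enter clip_value: 6 items against 10
  3: screen_input: 6 entries, threshold 10
  4: checkpoint: 20
  5: derive_floor start, 6 items
Execution walk:
  screen_input([2, 8, 5, 10, 6, 12], 10) -> 3  [called from clip_value, line 9]
  clip_value([2, 8, 5, 10, 6, 12], 10) -> 6  [called from main, line 26]
  derive_floor([2, 8, 5, 10, 6, 12]) -> 12  [called from main, line 28]
Log origins:
  1 — main, line 25
  2 — clip_value, line 8
  3 — screen_input, line 2
  4 — main, line 27
  5 — derive_floor, line 14
  6 — derive_floor, line 19
  7 — main, line 29
A correct fix: line 11: replace `seed_v` with `mark`.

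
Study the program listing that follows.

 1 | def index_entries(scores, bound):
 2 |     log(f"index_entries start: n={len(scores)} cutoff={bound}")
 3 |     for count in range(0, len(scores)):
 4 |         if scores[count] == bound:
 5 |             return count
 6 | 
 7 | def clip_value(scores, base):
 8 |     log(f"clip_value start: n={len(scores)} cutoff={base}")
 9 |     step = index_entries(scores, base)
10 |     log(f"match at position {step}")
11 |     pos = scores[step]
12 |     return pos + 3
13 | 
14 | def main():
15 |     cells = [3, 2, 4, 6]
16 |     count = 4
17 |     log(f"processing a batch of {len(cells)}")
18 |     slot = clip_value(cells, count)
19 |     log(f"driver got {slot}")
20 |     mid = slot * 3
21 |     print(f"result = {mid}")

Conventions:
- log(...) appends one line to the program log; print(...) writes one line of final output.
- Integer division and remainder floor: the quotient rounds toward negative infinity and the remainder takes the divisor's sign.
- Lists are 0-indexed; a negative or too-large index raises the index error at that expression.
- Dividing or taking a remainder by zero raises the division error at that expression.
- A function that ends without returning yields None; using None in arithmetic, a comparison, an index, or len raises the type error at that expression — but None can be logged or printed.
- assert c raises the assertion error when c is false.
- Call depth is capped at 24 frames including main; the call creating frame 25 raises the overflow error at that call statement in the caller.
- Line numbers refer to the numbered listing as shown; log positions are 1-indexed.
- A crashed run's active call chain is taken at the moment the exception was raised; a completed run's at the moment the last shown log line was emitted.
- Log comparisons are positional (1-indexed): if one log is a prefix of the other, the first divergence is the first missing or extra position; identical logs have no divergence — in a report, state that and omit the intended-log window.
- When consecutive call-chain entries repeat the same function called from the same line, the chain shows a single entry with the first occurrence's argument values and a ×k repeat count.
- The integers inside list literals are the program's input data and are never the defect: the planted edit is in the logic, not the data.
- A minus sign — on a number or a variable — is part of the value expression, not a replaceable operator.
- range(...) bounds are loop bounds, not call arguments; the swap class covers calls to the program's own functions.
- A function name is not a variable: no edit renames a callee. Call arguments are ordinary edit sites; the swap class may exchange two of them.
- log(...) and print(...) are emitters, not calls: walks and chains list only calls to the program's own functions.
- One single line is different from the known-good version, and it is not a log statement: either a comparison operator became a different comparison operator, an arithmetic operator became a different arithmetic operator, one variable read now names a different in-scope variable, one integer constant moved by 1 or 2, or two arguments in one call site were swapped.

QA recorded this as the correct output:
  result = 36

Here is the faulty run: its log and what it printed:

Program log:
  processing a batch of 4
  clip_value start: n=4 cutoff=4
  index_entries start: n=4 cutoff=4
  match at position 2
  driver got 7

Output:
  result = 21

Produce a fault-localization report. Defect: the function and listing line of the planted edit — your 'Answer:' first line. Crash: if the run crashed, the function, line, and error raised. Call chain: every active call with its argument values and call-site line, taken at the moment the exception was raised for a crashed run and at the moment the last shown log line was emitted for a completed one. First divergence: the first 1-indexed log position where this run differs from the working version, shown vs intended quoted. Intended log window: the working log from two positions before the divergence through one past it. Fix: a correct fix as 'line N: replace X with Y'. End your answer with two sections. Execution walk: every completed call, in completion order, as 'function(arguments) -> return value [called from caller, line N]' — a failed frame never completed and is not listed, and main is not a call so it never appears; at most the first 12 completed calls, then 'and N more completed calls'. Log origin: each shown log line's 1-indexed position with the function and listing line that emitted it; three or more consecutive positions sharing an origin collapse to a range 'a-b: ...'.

Answer: the defect is in clip_value at line 12.
Key fact: The log first diverges at position 5: the faulty run prints 'driver got 7' where the working version prints 'driver got 12'.
Call chain: main.
First divergence: position 5; shown 'driver got 7' vs intended 'driver got 12'.
Intended log window:
  3: index_entries start: n=4 cutoff=4
  4: match at position 2
  5: driver got 12
Execution walk:
  index_entries([3, 2, 4, 6], 4) -> 2  [called from clip_value, line 9]
  clip_value([3, 2, 4, 6], 4) -> 7  [called from main, line 18]
Log origins:
  1 — main, line 17
  2 — clip_value, line 8
  3 — index_entries, line 2
  4 — clip_value, line 10
  5 — main, line 19
A correct fix: line 12: replace `+` with `*`.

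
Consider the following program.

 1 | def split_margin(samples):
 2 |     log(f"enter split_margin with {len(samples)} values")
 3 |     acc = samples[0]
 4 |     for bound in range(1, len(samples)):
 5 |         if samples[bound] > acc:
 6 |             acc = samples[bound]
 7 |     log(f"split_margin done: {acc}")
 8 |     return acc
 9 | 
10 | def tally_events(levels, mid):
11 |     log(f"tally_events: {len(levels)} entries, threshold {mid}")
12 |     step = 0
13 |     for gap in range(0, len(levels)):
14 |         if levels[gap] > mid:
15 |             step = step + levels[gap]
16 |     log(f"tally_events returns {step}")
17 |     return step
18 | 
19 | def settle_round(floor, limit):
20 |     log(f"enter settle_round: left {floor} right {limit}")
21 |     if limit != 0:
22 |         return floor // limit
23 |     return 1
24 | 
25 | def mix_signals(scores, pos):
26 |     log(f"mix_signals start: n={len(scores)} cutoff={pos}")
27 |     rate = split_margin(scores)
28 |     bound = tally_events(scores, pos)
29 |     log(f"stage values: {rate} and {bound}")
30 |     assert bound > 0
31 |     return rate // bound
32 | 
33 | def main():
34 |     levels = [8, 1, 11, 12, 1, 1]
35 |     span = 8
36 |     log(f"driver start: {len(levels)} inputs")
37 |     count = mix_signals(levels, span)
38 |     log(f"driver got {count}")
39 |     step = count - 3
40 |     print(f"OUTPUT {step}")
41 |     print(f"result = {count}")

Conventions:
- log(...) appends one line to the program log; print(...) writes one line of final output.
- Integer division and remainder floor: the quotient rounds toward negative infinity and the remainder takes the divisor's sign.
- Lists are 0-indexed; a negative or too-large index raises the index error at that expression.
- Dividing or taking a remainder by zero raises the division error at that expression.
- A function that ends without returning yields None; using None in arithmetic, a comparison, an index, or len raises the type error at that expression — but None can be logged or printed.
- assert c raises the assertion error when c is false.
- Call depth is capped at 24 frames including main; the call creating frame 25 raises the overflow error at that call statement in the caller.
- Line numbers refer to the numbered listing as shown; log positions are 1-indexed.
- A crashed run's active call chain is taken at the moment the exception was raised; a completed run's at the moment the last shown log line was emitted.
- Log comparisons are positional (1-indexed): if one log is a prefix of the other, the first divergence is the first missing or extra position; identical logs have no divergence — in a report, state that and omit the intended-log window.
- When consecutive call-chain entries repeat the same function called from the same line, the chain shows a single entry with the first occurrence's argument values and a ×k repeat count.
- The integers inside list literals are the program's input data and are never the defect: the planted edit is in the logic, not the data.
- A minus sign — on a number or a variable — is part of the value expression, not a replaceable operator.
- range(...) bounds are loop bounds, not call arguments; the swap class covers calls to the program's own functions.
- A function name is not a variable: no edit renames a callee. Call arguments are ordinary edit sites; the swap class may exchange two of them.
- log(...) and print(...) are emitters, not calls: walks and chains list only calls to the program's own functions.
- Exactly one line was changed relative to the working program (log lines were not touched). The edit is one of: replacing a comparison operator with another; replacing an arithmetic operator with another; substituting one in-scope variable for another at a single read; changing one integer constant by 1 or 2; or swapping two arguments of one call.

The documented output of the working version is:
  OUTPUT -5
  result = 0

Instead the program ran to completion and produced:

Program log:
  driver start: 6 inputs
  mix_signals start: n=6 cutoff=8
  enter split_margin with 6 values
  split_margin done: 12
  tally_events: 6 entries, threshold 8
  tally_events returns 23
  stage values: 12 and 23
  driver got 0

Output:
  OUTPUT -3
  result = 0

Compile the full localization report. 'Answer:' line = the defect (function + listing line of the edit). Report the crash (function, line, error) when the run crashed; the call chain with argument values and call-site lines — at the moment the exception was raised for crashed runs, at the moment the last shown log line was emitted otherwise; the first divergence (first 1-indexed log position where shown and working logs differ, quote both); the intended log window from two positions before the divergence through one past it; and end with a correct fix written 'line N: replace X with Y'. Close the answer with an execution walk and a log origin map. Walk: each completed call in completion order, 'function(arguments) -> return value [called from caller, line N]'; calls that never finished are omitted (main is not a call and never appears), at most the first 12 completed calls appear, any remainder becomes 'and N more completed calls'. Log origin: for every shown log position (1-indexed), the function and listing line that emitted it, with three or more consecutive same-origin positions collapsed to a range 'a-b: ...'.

Answer: the defect is in main at line 39.
Key fact: The two runs log identically and part ways only at the printed values.
Call chain: main.
First divergence: there is none — every log position agrees.
Execution walk:
  split_margin([8, 1, 11, 12, 1, 1]) -> 12  [called from mix_signals, line 27]
  tally_events([8, 1, 11, 12, 1, 1], 8) -> 23  [called from mix_signals, line 28]
  mix_signals([8, 1, 11, 12, 1, 1], 8) -> 0  [called from main, line 37]
Origin of each log line:
  1: emitted by main (line 36)
  2: emitted by mix_signals (line 26)
  3: emitted by split_margin (line 2)
  4: emitted by split_margin (line 7)
  5: emitted by tally_events (line 11)
  6: emitted by tally_events (line 16)
  7: emitted by mix_signals (line 29)
  8: emitted by main (line 38)
A correct fix: line 39: replace `3` with `5`.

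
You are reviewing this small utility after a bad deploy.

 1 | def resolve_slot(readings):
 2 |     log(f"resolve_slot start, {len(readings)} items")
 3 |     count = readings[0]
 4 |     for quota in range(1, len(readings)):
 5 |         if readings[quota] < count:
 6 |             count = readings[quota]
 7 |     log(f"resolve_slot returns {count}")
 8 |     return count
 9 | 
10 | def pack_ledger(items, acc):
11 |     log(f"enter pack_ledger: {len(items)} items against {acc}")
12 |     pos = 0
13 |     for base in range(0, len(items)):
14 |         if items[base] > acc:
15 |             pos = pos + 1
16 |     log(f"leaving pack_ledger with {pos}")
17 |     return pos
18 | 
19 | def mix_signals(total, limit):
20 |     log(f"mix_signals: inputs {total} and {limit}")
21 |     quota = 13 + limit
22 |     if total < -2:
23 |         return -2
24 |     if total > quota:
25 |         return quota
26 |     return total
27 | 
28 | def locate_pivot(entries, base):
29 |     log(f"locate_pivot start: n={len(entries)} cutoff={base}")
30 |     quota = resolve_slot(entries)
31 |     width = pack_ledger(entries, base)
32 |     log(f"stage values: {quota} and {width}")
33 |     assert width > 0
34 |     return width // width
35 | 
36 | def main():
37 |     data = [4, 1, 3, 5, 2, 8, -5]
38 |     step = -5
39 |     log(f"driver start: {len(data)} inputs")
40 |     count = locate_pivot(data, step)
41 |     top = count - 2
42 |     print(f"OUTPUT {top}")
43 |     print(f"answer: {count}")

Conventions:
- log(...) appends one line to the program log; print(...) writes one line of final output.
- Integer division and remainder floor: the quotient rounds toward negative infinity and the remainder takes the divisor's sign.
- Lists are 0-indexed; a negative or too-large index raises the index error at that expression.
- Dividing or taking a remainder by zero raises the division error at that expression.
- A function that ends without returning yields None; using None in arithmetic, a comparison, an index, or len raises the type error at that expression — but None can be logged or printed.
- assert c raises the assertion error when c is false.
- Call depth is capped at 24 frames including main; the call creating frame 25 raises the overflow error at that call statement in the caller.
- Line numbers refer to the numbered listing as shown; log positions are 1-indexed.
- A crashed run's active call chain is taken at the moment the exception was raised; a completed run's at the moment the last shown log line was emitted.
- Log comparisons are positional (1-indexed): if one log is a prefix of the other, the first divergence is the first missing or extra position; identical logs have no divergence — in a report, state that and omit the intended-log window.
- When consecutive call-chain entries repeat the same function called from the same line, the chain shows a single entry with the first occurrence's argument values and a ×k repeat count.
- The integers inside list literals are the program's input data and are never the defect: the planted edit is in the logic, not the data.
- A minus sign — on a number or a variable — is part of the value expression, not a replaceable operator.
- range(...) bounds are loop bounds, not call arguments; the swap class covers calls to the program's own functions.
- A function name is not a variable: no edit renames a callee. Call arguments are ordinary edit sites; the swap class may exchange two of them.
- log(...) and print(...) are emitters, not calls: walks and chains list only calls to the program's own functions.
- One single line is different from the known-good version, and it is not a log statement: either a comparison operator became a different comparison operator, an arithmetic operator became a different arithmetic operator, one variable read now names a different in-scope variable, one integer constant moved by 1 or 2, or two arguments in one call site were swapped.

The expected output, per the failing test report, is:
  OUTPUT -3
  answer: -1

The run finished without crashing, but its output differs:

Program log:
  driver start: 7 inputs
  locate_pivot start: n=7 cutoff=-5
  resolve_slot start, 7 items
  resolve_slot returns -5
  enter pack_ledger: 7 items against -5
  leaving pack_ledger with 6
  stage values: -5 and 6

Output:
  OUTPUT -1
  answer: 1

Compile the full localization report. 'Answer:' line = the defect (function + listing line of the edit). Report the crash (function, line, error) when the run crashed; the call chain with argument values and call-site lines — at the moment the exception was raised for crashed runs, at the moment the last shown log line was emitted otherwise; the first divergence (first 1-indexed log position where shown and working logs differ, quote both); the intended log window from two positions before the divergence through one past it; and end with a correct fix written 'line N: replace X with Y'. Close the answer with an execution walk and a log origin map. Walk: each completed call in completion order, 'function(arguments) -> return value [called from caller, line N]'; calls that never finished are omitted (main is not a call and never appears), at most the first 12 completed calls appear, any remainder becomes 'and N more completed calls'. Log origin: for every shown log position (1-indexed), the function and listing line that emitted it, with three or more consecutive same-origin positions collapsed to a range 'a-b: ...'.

Answer: the defect is in locate_pivot at line 34.
Core observation: Every logged value matches the working version; the printed result is what differs.
Call chain: main -> locate_pivot([4, 1, 3, 5, 2, 8, -5], -5) (called at line 40).
First divergence: none (the log streams are identical).
Execution walk:
  resolve_slot([4, 1, 3, 5, 2, 8, -5]) -> -5  [called from locate_pivot, line 30]
  pack_ledger([4, 1, 3, 5, 2, 8, -5], -5) -> 6  [called from locate_pivot, line 31]
  locate_pivot([4, 1, 3, 5, 2, 8, -5], -5) -> 1  [called from main, line 40]
Origin of each log line:
  1: emitted by main (line 39)
  2: emitted by locate_pivot (line 29)
  3: emitted by resolve_slot (line 2)
  4: emitted by resolve_slot (line 7)
  5: emitted by pack_ledger (line 11)
  6: emitted by pack_ledger (line 16)
  7: emitted by locate_pivot (line 32)
A correct fix: line 34: replace `width // width` with `quota // width`.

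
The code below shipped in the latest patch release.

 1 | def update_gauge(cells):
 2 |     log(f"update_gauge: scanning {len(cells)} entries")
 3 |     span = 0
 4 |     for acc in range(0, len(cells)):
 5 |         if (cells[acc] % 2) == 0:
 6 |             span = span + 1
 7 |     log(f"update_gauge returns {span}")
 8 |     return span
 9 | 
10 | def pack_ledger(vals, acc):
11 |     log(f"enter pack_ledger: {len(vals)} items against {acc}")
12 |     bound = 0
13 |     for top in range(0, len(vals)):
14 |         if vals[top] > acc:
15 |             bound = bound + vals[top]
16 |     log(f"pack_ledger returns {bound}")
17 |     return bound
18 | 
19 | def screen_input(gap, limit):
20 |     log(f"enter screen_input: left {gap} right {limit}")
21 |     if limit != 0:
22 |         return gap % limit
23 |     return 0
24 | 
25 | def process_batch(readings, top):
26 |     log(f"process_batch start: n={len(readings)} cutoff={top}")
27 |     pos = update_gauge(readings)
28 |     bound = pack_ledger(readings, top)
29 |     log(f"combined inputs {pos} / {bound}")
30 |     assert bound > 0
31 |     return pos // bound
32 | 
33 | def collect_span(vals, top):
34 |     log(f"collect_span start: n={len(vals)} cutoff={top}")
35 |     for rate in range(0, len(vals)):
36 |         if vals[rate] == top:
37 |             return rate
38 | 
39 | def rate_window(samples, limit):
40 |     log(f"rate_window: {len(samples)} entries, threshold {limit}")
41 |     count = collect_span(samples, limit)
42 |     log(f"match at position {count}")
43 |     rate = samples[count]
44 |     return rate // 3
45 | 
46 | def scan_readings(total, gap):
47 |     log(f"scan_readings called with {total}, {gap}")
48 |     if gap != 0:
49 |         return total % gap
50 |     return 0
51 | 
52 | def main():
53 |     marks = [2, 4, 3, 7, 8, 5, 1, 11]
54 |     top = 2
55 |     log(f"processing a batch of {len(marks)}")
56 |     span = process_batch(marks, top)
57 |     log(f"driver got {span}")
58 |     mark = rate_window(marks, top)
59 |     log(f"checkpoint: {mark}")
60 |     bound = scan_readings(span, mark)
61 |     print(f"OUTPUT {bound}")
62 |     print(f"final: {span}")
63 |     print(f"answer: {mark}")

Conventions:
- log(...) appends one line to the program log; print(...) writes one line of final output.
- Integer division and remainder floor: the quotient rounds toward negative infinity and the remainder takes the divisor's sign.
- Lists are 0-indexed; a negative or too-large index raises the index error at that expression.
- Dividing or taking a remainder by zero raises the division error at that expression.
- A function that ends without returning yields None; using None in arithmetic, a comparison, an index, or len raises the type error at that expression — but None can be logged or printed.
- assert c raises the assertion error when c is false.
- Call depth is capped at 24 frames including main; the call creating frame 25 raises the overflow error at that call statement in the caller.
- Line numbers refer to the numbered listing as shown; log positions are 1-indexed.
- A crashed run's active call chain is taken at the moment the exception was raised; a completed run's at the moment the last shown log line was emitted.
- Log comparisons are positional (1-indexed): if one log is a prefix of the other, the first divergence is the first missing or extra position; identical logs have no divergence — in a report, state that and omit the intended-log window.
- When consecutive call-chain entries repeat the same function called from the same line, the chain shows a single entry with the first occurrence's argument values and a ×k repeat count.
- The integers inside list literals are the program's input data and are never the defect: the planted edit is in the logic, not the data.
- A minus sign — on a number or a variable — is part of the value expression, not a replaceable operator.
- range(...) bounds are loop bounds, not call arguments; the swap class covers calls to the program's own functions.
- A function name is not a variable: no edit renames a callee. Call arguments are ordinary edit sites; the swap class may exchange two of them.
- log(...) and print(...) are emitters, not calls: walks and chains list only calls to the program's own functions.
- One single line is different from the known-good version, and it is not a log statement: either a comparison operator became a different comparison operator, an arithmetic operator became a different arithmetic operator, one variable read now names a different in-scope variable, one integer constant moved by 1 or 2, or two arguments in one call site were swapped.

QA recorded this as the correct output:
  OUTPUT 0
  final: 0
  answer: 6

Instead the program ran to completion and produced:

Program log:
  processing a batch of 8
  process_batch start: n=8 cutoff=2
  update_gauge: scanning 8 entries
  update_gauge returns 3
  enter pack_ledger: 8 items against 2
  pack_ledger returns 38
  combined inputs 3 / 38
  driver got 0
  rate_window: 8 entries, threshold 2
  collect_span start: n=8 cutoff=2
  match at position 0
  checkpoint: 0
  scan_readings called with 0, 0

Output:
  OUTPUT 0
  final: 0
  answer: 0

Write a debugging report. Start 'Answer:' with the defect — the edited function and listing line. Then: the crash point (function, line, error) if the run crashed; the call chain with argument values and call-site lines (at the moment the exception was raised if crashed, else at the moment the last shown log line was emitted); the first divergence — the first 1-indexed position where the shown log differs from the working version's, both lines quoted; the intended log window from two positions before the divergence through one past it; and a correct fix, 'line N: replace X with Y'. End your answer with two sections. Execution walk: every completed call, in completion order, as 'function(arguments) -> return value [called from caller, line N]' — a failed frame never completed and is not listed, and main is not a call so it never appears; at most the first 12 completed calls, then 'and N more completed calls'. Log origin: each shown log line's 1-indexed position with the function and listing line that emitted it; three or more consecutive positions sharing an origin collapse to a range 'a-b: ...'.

Answer: the defect is in rate_window at line 44.
Key observation: Log line 12 is where behavior first shows: 'checkpoint: 0' appears instead of 'checkpoint: 6'.
Call chain: main -> scan_readings(0, 0) (called at line 60).
First divergence: position 12; shown 'checkpoint: 0' vs intended 'checkpoint: 6'.
Intended log window:
  10: collect_span start: n=8 cutoff=2
  11: match at position 0
  12: checkpoint: 6
  13: scan_readings called with 0, 6
Execution walk:
  update_gauge([2, 4, 3, 7, 8, 5, 1, 11]) -> 3  [called from process_batch, line 27]
  pack_ledger([2, 4, 3, 7, 8, 5, 1, 11], 2) -> 38  [called from process_batch, line 28]
  process_batch([2, 4, 3, 7, 8, 5, 1, 11], 2) -> 0  [called from main, line 56]
  collect_span([2, 4, 3, 7, 8, 5, 1, 11], 2) -> 0  [called from rate_window, line 41]
  rate_window([2, 4, 3, 7, 8, 5, 1, 11], 2) -> 0  [called from main, line 58]
  scan_readings(0, 0) -> 0  [called from main, line 60]
Origin of each log line:
  1 — main, line 55
  2 — process_batch, line 26
  3 — update_gauge, line 2
  4 — update_gauge, line 7
  5 — pack_ledger, line 11
  6 — pack_ledger, line 16
  7 — process_batch, line 29
  8 — main, line 57
  9 — rate_window, line 40
  10 — collect_span, line 34
  11 — rate_window, line 42
  12 — main, line 59
  13 — scan_readings, line 47
A correct fix: line 44: replace `//` with `*`.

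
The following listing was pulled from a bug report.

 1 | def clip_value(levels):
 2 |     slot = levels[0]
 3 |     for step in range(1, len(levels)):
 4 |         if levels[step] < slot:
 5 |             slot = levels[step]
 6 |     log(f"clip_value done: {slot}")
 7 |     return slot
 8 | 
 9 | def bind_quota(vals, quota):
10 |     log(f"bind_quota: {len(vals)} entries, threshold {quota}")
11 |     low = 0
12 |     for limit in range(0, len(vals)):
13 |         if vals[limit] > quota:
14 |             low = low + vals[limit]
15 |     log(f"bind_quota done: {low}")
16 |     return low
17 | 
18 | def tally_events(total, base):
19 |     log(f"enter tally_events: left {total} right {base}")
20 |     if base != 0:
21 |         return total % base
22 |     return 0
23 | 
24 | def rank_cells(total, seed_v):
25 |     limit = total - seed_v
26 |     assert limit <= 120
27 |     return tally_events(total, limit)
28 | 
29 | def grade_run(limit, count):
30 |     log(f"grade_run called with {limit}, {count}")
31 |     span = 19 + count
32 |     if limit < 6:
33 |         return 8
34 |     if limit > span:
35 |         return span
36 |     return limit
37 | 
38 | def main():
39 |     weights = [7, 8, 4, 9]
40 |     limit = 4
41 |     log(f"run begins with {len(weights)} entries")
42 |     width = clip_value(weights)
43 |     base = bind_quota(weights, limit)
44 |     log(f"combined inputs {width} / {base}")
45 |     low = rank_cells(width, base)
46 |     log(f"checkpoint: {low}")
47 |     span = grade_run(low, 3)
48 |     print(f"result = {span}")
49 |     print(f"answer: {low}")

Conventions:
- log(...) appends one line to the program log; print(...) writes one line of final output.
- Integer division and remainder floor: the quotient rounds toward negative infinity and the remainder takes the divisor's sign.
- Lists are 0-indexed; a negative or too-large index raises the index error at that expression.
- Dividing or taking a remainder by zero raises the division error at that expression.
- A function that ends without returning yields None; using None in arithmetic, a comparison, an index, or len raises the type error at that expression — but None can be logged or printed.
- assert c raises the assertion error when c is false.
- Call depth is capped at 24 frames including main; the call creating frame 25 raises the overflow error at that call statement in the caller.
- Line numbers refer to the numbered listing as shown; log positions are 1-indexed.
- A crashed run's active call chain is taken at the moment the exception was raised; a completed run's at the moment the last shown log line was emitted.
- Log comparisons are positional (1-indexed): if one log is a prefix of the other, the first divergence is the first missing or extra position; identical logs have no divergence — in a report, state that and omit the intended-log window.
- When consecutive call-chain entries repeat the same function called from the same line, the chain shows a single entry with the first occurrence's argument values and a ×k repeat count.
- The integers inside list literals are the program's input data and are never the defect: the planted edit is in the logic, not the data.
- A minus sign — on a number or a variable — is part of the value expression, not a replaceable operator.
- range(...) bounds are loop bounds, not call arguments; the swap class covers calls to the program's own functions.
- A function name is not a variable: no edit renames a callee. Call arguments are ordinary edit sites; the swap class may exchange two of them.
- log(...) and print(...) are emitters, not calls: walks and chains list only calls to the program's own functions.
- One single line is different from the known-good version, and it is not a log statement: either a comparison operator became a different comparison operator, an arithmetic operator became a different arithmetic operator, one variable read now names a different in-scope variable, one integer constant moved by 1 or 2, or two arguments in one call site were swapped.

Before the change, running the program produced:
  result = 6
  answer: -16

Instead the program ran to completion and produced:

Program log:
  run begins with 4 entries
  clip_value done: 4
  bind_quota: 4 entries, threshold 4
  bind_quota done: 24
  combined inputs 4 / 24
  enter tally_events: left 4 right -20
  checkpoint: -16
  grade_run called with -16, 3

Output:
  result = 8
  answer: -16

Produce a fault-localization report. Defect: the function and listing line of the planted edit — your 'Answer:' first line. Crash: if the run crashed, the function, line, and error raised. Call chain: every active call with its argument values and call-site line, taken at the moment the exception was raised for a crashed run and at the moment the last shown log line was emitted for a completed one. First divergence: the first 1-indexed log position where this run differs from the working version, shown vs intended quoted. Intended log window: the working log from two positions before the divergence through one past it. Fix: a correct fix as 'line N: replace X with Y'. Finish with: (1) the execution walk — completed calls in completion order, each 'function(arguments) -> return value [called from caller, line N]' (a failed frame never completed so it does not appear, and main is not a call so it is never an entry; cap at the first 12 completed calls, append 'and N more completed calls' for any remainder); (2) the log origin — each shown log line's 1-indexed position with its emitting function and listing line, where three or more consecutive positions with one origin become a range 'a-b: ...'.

Answer: the defect is in grade_run at line 33.
The tell: No log line changed; the fault shows up purely in the output.
Call chain: main -> grade_run(-16, 3) (called at line 47).
First divergence: none — the logs agree in full.
Execution walk:
  clip_value([7, 8, 4, 9]) -> 4  [called from main, line 42]
  bind_quota([7, 8, 4, 9], 4) -> 24  [called from main, line 43]
  tally_events(4, -20) -> -16  [called from rank_cells, line 27]
  rank_cells(4, 24) -> -16  [called from main, line 45]
  grade_run(-16, 3) -> 8  [called from main, line 47]
Log line origins:
  1: emitted by main (line 41)
  2: emitted by clip_value (line 6)
  3: emitted by bind_quota (line 10)
  4: emitted by bind_quota (line 15)
  5: emitted by main (line 44)
  6: emitted by tally_events (line 19)
  7: emitted by main (line 46)
  8: emitted by grade_run (line 30)
A correct fix: line 33: replace `8` with `6`.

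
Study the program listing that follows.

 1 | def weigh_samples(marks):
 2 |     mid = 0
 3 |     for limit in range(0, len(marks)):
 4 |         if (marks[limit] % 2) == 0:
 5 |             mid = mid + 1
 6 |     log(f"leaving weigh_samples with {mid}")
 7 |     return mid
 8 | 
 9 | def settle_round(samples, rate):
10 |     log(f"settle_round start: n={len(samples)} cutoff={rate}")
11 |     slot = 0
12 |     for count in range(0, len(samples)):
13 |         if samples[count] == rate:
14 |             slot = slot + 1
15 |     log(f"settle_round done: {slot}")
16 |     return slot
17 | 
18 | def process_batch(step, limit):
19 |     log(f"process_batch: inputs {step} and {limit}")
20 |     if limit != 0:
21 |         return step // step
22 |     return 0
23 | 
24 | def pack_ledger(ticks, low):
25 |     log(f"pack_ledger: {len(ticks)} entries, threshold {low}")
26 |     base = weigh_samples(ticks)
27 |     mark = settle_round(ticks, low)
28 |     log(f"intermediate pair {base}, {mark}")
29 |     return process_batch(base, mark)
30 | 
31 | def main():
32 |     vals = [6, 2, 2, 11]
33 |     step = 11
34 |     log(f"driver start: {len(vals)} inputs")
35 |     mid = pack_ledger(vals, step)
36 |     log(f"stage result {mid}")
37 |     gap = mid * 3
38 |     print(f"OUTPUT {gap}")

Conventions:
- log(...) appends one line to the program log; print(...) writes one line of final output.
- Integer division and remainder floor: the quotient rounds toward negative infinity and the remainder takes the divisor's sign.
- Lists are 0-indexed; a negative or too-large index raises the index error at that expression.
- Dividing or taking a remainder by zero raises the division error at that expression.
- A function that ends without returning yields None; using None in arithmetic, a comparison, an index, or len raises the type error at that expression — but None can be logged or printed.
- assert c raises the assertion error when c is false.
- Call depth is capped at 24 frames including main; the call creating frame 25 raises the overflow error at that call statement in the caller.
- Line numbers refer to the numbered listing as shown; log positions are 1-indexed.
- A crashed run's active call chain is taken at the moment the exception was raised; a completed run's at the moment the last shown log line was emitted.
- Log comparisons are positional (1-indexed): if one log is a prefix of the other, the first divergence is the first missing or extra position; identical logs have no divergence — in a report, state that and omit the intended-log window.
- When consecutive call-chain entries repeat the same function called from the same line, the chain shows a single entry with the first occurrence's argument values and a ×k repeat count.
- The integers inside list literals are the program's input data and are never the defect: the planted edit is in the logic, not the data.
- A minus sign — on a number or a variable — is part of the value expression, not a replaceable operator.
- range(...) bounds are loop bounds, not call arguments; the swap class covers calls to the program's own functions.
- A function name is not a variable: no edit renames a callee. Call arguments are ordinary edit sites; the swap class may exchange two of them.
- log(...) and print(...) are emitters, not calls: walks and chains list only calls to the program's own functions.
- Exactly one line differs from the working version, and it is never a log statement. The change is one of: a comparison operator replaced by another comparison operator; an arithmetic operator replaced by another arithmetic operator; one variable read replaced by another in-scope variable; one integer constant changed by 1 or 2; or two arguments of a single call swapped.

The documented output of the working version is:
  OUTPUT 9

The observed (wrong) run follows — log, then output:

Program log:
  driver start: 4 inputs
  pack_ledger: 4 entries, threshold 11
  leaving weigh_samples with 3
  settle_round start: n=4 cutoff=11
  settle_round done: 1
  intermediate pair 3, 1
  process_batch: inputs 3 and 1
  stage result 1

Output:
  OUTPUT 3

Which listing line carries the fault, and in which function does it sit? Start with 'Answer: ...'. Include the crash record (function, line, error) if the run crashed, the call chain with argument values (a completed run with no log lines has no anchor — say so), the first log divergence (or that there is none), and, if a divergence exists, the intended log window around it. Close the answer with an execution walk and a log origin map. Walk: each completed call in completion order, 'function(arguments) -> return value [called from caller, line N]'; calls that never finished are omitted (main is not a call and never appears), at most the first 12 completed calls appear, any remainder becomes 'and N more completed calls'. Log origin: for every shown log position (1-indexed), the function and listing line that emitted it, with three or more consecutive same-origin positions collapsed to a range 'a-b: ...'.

Answer: the defect is in process_batch at line 21.
The tell: The earliest visible damage is log position 8 — 'stage result 1' rather than the intended 'stage result 3'.
Call chain: main.
First divergence: position 8 — the shown line 'stage result 1' should read 'stage result 3'.
Intended log window:
  6: intermediate pair 3, 1
  7: process_batch: inputs 3 and 1
  8: stage result 3
Execution walk:
  weigh_samples([6, 2, 2, 11]) -> 3  [called from pack_ledger, line 26]
  settle_round([6, 2, 2, 11], 11) -> 1  [called from pack_ledger, line 27]
  process_batch(3, 1) -> 1  [called from pack_ledger, line 29]
  pack_ledger([6, 2, 2, 11], 11) -> 1  [called from main, line 35]
Log line origins:
  1: logged in main at line 34
  2: logged in pack_ledger at line 25
  3: logged in weigh_samples at line 6
  4: logged in settle_round at line 10
  5: logged in settle_round at line 15
  6: logged in pack_ledger at line 28
  7: logged in process_batch at line 19
  8: logged in main at line 36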